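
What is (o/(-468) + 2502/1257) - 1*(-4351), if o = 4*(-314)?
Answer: 213528217/49023 ≈ 4355.7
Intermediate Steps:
o = -1256
(o/(-468) + 2502/1257) - 1*(-4351) = (-1256/(-468) + 2502/1257) - 1*(-4351) = (-1256*(-1/468) + 2502*(1/1257)) + 4351 = (314/117 + 834/419) + 4351 = 229144/49023 + 4351 = 213528217/49023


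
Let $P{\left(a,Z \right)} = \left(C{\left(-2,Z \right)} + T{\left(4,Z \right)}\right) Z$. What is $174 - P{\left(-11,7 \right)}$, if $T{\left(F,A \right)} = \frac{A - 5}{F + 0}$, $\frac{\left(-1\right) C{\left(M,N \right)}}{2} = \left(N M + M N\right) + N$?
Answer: $- \frac{247}{2} \approx -123.5$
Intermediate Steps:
$C{\left(M,N \right)} = - 2 N - 4 M N$ ($C{\left(M,N \right)} = - 2 \left(\left(N M + M N\right) + N\right) = - 2 \left(\left(M N + M N\right) + N\right) = - 2 \left(2 M N + N\right) = - 2 \left(N + 2 M N\right) = - 2 N - 4 M N$)
$T{\left(F,A \right)} = \frac{-5 + A}{F}$
$P{\left(a,Z \right)} = Z \left(- \frac{5}{4} + \frac{25 Z}{4}\right)$ ($P{\left(a,Z \right)} = \left(- 2 Z \left(1 + 2 \left(-2\right)\right) + \frac{-5 + Z}{4}\right) Z = \left(- 2 Z \left(1 - 4\right) + \frac{-5 + Z}{4}\right) Z = \left(\left(-2\right) Z \left(-3\right) + \left(- \frac{5}{4} + \frac{Z}{4}\right)\right) Z = \left(6 Z + \left(- \frac{5}{4} + \frac{Z}{4}\right)\right) Z = \left(- \frac{5}{4} + \frac{25 Z}{4}\right) Z = Z \left(- \frac{5}{4} + \frac{25 Z}{4}\right)$)
$174 - P{\left(-11,7 \right)} = 174 - \frac{5}{4} \cdot 7 \left(-1 + 5 \cdot 7\right) = 174 - \frac{5}{4} \cdot 7 \left(-1 + 35\right) = 174 - \frac{5}{4} \cdot 7 \cdot 34 = 174 - \frac{595}{2} = - \frac{247}{2}$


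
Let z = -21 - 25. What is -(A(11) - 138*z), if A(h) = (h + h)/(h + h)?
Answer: -6349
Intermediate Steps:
A(h) = 1 (A(h) = (2*h)/((2*h)) = (2*h)*(1/(2*h)) = 1)
z = -46
-(A(11) - 138*z) = -(1 - 138*(-46)) = -(1 + 6348) = -1*6349 = -6349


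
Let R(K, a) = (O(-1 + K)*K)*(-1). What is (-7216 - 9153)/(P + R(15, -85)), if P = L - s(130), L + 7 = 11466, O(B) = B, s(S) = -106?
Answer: -16369/11355 ≈ -1.4416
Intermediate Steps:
L = 11459 (L = -7 + 11466 = 11459)
R(K, a) = -K*(-1 + K) (R(K, a) = ((-1 + K)*K)*(-1) = (K*(-1 + K))*(-1) = -K*(-1 + K))
P = 11565 (P = 11459 - 1*(-106) = 11459 + 106 = 11565)
(-7216 - 9153)/(P + R(15, -85)) = (-7216 - 9153)/(11565 + 15*(1 - 1*15)) = -16369/(11565 + 15*(1 - 15)) = -16369/(11565 + 15*(-14)) = -16369/(11565 - 210) = -16369/11355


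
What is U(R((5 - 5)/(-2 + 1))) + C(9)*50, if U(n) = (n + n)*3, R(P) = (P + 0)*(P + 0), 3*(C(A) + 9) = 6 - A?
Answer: -500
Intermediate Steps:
C(A) = -7 - A/3 (C(A) = -9 + (6 - A)/3 = -9 + (2 - A/3) = -7 - A/3)
R(P) = P² (R(P) = P*P = P²)
U(n) = 6*n (U(n) = (2*n)*3 = 6*n)
U(R((5 - 5)/(-2 + 1))) + C(9)*50 = 6*((5 - 5)/(-2 + 1))² + (-7 - ⅓*9)*50 = 6*(0/(-1))² + (-7 - 3)*50 = 6*(0*(-1))² - 10*50 = 6*0² - 500 = 6*0 - 500 = 0 - 500 = -500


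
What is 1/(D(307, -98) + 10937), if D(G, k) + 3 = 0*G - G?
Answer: 1/10627 ≈ 9.4100e-5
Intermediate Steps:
D(G, k) = -3 - G (D(G, k) = -3 + (0*G - G) = -3 + (0 - G) = -3 - G)
1/(D(307, -98) + 10937) = 1/((-3 - 1*307) + 10937) = 1/((-3 - 307) + 10937) = 1/(-310 + 10937) = 1/10627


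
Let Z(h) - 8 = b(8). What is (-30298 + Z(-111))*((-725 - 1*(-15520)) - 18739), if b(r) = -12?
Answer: 119511088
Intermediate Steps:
Z(h) = -4 (Z(h) = 8 - 12 = -4)
(-30298 + Z(-111))*((-725 - 1*(-15520)) - 18739) = (-30298 - 4)*((-725 - 1*(-15520)) - 18739) = -30302*((-725 + 15520) - 18739) = -30302*(14795 - 18739) = -30302*(-3944) = 119511088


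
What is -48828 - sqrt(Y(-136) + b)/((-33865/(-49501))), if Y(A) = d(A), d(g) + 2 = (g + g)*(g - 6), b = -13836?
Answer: -48828 - 1336527*sqrt(34)/33865 ≈ -49058.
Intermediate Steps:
d(g) = -2 + 2*g*(-6 + g) (d(g) = -2 + (g + g)*(g - 6) = -2 + (2*g)*(-6 + g) = -2 + 2*g*(-6 + g))
Y(A) = -2 - 12*A + 2*A**2
-48828 - sqrt(Y(-136) + b)/((-33865/(-49501))) = -48828 - sqrt((-2 - 12*(-136) + 2*(-136)**2) - 13836)/((-33865/(-49501))) = -48828 - sqrt((-2 + 1632 + 2*18496) - 13836)/((-33865*(-1/49501))) = -48828 - sqrt((-2 + 1632 + 36992) - 13836)/33865/49501 = -48828 - sqrt(38622 - 13836)*49501/33865 = -48828 - sqrt(24786)*49501/33865 = -48828 - 27*sqrt(34)*49501/33865 = -48828 - 1336527*sqrt(34)/33865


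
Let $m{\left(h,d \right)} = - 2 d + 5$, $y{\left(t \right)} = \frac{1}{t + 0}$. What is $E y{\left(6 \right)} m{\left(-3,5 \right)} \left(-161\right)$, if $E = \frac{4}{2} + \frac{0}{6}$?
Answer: $\frac{805}{3} \approx 268.33$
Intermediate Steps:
$y{\left(t \right)} = \frac{1}{t}$
$m{\left(h,d \right)} = 5 - 2 d$
$E = 2$ ($E = 4 \cdot \frac{1}{2} + 0 \cdot \frac{1}{6} = 2 + 0 = 2$)
$E y{\left(6 \right)} m{\left(-3,5 \right)} \left(-161\right) = \frac{2}{6} \left(5 - 10\right) \left(-161\right) = 2 \cdot \frac{1}{6} \left(5 - 10\right) \left(-161\right) = \frac{1}{3} \left(-5\right) \left(-161\right) = \left(- \frac{5}{3}\right) \left(-161\right) = \frac{805}{3}$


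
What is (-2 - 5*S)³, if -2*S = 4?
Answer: 512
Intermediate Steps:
S = -2 (S = -½*4 = -2)
(-2 - 5*S)³ = (-2 - 5*(-2))³ = (-2 + 10)³ = 8³ = 512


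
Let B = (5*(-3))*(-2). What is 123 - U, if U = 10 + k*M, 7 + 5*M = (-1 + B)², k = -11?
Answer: 9739/5 ≈ 1947.8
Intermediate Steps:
B = 30 (B = -15*(-2) = 30)
M = 834/5 (M = -7/5 + (-1 + 30)²/5 = -7/5 + (⅕)*29² = -7/5 + (⅕)*841 = -7/5 + 841/5 = 834/5 ≈ 166.80)
U = -9124/5 (U = 10 - 11*834/5 = 10 - 9174/5 = -9124/5 ≈ -1824.8)
123 - U = 123 - 1*(-9124/5) = 123 + 9124/5 = 9739/5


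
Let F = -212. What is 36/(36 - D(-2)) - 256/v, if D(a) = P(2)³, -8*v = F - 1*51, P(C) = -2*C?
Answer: -48833/6575 ≈ -7.4271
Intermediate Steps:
v = 263/8 (v = -(-212 - 1*51)/8 = -(-212 - 51)/8 = -⅛*(-263) = 263/8 ≈ 32.875)
D(a) = -64 (D(a) = (-2*2)³ = (-4)³ = -64)
36/(36 - D(-2)) - 256/v = 36/(36 - 1*(-64)) - 256/263/8 = 36/(36 + 64) - 256*8/263 = 36/100 - 2048/263 = 36*(1/100) - 2048/263 = 9/25 - 2048/263 = -48833/6575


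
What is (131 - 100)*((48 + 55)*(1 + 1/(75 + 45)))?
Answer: 386353/120 ≈ 3219.6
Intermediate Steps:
(131 - 100)*((48 + 55)*(1 + 1/(75 + 45))) = 31*(103*(1 + 1/120)) = 31*(103*(121/120)) = 31*(12463/120) = 386353/120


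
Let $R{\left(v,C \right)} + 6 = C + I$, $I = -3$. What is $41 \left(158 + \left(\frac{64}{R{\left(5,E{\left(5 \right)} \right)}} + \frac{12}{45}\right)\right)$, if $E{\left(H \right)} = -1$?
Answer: $\frac{93398}{15} \approx 6226.5$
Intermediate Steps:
$R{\left(v,C \right)} = -9 + C$ ($R{\left(v,C \right)} = -6 + \left(C - 3\right) = -6 + \left(-3 + C\right) = -9 + C$)
$41 \left(158 + \left(\frac{64}{R{\left(5,E{\left(5 \right)} \right)}} + \frac{12}{45}\right)\right) = 41 \left(158 + \left(\frac{64}{-9 - 1} + \frac{12}{45}\right)\right) = 41 \left(158 + \left(\frac{64}{-10} + 12 \cdot \frac{1}{45}\right)\right) = 41 \left(158 + \left(64 \left(- \frac{1}{10}\right) + \frac{4}{15}\right)\right) = 41 \left(158 + \left(- \frac{32}{5} + \frac{4}{15}\right)\right) = 41 \left(158 - \frac{92}{15}\right) = 41 \cdot \frac{2278}{15} = \frac{93398}{15}$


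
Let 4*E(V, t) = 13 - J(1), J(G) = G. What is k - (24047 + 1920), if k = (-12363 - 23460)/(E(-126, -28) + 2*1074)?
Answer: -18630280/717 ≈ -25984.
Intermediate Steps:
E(V, t) = 3 (E(V, t) = (13 - 1*1)/4 = (13 - 1)/4 = (1/4)*12 = 3)
k = -11941/717 (k = (-12363 - 23460)/(3 + 2*1074) = -35823/(3 + 2148) = -35823/2151 = -35823*1/2151 = -11941/717 ≈ -16.654)
k - (24047 + 1920) = -11941/717 - (24047 + 1920) = -11941/717 - 1*25967 = -11941/717 - 25967 = -18630280/717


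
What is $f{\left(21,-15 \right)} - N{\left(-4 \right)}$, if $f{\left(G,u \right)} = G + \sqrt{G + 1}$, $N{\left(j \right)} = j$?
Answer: $25 + \sqrt{22} \approx 29.69$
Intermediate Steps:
$f{\left(G,u \right)} = G + \sqrt{1 + G}$
$f{\left(21,-15 \right)} - N{\left(-4 \right)} = \left(21 + \sqrt{1 + 21}\right) - -4 = \left(21 + \sqrt{22}\right) + 4 = 25 + \sqrt{22}$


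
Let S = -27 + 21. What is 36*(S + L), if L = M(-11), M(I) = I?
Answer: -612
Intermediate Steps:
S = -6
L = -11
36*(S + L) = 36*(-6 - 11) = 36*(-17) = -612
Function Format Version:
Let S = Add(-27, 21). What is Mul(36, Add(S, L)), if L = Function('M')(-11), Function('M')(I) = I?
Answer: -612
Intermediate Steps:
S = -6
L = -11
Mul(36, Add(S, L)) = Mul(36, Add(-6, -11)) = Mul(36, -17) = -612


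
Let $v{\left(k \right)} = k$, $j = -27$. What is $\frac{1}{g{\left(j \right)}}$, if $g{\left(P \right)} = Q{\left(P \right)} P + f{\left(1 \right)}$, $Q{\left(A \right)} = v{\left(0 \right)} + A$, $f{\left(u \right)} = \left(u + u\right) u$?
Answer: $\frac{1}{731} \approx 0.001368$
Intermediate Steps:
$f{\left(u \right)} = 2 u^{2}$ ($f{\left(u \right)} = 2 u u = 2 u^{2}$)
$Q{\left(A \right)} = A$ ($Q{\left(A \right)} = 0 + A = A$)
$g{\left(P \right)} = 2 + P^{2}$ ($g{\left(P \right)} = P P + 2 \cdot 1^{2} = P^{2} + 2 \cdot 1 = P^{2} + 2 = 2 + P^{2}$)
$\frac{1}{g{\left(j \right)}} = \frac{1}{2 + \left(-27\right)^{2}} = \frac{1}{2 + 729} = \frac{1}{731}$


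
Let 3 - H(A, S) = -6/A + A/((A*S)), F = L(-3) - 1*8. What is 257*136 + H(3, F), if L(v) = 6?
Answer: 69915/2 ≈ 34958.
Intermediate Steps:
F = -2 (F = 6 - 1*8 = 6 - 8 = -2)
H(A, S) = 3 - 1/S + 6/A (H(A, S) = 3 - (-6/A + A/((A*S))) = 3 - (-6/A + A*(1/(A*S))) = 3 - (-6/A + 1/S) = 3 - (1/S - 6/A) = 3 + (-1/S + 6/A) = 3 - 1/S + 6/A)
257*136 + H(3, F) = 257*136 + (3 - 1/(-2) + 6/3) = 34952 + (3 - 1*(-½) + 6*(⅓)) = 34952 + (3 + ½ + 2) = 34952 + 11/2 = 69915/2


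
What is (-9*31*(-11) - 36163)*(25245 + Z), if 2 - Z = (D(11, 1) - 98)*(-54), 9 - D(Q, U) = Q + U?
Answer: -655029542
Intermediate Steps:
D(Q, U) = 9 - Q - U (D(Q, U) = 9 - (Q + U) = 9 + (-Q - U) = 9 - Q - U)
Z = -5452 (Z = 2 - ((9 - 1*11 - 1*1) - 98)*(-54) = 2 - ((9 - 11 - 1) - 98)*(-54) = 2 - (-3 - 98)*(-54) = 2 - (-101)*(-54) = 2 - 1*5454 = 2 - 5454 = -5452)
(-9*31*(-11) - 36163)*(25245 + Z) = (-9*31*(-11) - 36163)*(25245 - 5452) = (-279*(-11) - 36163)*19793 = (3069 - 36163)*19793 = -33094*19793 = -655029542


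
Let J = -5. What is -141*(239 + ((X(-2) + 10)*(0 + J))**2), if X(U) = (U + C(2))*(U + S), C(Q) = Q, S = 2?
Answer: -386199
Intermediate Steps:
X(U) = (2 + U)**2 (X(U) = (U + 2)*(U + 2) = (2 + U)*(2 + U) = (2 + U)**2)
-141*(239 + ((X(-2) + 10)*(0 + J))**2) = -141*(239 + (((4 + (-2)**2 + 4*(-2)) + 10)*(0 - 5))**2) = -141*(239 + (((4 + 4 - 8) + 10)*(-5))**2) = -141*(239 + ((0 + 10)*(-5))**2) = -141*(239 + (10*(-5))**2) = -141*(239 + (-50)**2) = -141*(239 + 2500) = -141*2739 = -386199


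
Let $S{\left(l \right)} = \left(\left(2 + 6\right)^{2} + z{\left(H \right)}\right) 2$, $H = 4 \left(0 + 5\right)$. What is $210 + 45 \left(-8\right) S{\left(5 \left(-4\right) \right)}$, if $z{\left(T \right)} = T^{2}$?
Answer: $-333870$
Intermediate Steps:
$H = 20$ ($H = 4 \cdot 5 = 20$)
$S{\left(l \right)} = 928$ ($S{\left(l \right)} = \left(\left(2 + 6\right)^{2} + 20^{2}\right) 2 = \left(8^{2} + 400\right) 2 = \left(64 + 400\right) 2 = 464 \cdot 2 = 928$)
$210 + 45 \left(-8\right) S{\left(5 \left(-4\right) \right)} = 210 + 45 \left(-8\right) 928 = 210 - 334080 = -333870$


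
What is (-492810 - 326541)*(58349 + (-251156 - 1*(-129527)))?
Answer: 51848531280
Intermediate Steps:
(-492810 - 326541)*(58349 + (-251156 - 1*(-129527))) = -819351*(58349 + (-251156 + 129527)) = -819351*(58349 - 121629) = -819351*(-63280) = 51848531280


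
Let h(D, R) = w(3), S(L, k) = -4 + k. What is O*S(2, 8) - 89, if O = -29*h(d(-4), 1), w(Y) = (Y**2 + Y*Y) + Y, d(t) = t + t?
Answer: -2525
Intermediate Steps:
d(t) = 2*t
w(Y) = Y + 2*Y**2 (w(Y) = (Y**2 + Y**2) + Y = 2*Y**2 + Y = Y + 2*Y**2)
h(D, R) = 21 (h(D, R) = 3*(1 + 2*3) = 3*(1 + 6) = 3*7 = 21)
O = -609 (O = -29*21 = -609)
O*S(2, 8) - 89 = -609*(-4 + 8) - 89 = -609*4 - 89 = -2436 - 89 = -2525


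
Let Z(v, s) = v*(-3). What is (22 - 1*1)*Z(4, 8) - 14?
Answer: -266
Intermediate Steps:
Z(v, s) = -3*v
(22 - 1*1)*Z(4, 8) - 14 = (22 - 1*1)*(-3*4) - 14 = (22 - 1)*(-12) - 14 = 21*(-12) - 14 = -252 - 14 = -266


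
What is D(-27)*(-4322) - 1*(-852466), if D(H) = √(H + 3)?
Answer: 852466 - 8644*I*√6 ≈ 8.5247e+5 - 21173.0*I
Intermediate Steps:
D(H) = √(3 + H)
D(-27)*(-4322) - 1*(-852466) = √(3 - 27)*(-4322) - 1*(-852466) = √(-24)*(-4322) + 852466 = (2*I*√6)*(-4322) + 852466 = -8644*I*√6 + 852466 = 852466 - 8644*I*√6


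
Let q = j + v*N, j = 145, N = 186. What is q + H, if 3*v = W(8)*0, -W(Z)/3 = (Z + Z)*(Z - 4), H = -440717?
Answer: -440572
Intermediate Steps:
W(Z) = -6*Z*(-4 + Z) (W(Z) = -3*(Z + Z)*(Z - 4) = -3*2*Z*(-4 + Z) = -6*Z*(-4 + Z))
v = 0 (v = ((6*8*(4 - 1*8))*0)/3 = ((6*8*(4 - 8))*0)/3 = ((6*8*(-4))*0)/3 = (-192*0)/3 = (⅓)*0 = 0)
q = 145 (q = 145 + 0*186 = 145 + 0 = 145)
q + H = 145 - 440717 = -440572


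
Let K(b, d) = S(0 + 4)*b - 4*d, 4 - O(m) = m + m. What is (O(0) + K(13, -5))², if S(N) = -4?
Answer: 784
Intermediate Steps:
O(m) = 4 - 2*m (O(m) = 4 - (m + m) = 4 - 2*m)
K(b, d) = -4*b - 4*d
(O(0) + K(13, -5))² = ((4 - 2*0) + (-4*13 - 4*(-5)))² = ((4 + 0) + (-52 + 20))² = (4 - 32)² = (-28)² = 784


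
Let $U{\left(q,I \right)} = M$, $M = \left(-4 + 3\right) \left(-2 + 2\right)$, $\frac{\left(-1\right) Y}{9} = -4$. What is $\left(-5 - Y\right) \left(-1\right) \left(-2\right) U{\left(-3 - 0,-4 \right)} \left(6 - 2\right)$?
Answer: $0$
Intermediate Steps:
$Y = 36$ ($Y = \left(-9\right) \left(-4\right) = 36$)
$M = 0$ ($M = \left(-1\right) 0 = 0$)
$U{\left(q,I \right)} = 0$
$\left(-5 - Y\right) \left(-1\right) \left(-2\right) U{\left(-3 - 0,-4 \right)} \left(6 - 2\right) = \left(-5 - 36\right) \left(-1\right) \left(-2\right) 0 \left(6 - 2\right) = \left(-5 - 36\right) \left(-1\right) \left(-2\right) 0 \cdot 4 = \left(-41\right) \left(-1\right) \left(-2\right) 0 = 41 \left(-2\right) 0 = \left(-82\right) 0 = 0$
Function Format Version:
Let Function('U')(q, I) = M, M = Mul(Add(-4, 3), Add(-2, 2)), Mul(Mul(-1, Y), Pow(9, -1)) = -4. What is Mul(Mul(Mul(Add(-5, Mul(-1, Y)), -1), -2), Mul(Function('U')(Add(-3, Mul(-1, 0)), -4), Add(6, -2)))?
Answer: 0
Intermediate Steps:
Y = 36 (Y = Mul(-9, -4) = 36)
M = 0 (M = Mul(-1, 0) = 0)
Function('U')(q, I) = 0
Mul(Mul(Mul(Add(-5, Mul(-1, Y)), -1), -2), Mul(Function('U')(Add(-3, Mul(-1, 0)), -4), Add(6, -2))) = Mul(Mul(Mul(Add(-5, Mul(-1, 36)), -1), -2), Mul(0, Add(6, -2))) = Mul(Mul(Mul(Add(-5, -36), -1), -2), Mul(0, 4)) = Mul(Mul(Mul(-41, -1), -2), 0) = Mul(Mul(41, -2), 0) = Mul(-82, 0) = 0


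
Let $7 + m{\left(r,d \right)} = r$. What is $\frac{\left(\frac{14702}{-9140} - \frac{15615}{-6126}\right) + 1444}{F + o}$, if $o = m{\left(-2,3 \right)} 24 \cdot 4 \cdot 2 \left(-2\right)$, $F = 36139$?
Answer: $\frac{3371024367}{92374541075} \approx 0.036493$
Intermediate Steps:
$m{\left(r,d \right)} = -7 + r$
$o = 3456$ ($o = \left(-7 - 2\right) 24 \cdot 4 \cdot 2 \left(-2\right) = \left(-9\right) 24 \cdot 8 \left(-2\right) = \left(-216\right) \left(-16\right) = 3456$)
$\frac{\left(\frac{14702}{-9140} - \frac{15615}{-6126}\right) + 1444}{F + o} = \frac{\left(\frac{14702}{-9140} - \frac{15615}{-6126}\right) + 1444}{36139 + 3456} = \frac{\left(14702 \left(- \frac{1}{9140}\right) - - \frac{5205}{2042}\right) + 1444}{39595} = \left(\left(- \frac{7351}{4570} + \frac{5205}{2042}\right) + 1444\right) \frac{1}{39595} = \left(\frac{2194027}{2332985} + 1444\right) \frac{1}{39595} = \frac{3371024367}{2332985} \cdot \frac{1}{39595} = \frac{3371024367}{92374541075}$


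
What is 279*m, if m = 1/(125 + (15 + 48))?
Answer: 279/188 ≈ 1.4840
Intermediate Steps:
m = 1/188 (m = 1/(125 + 63) = 1/188 ≈ 0.0053191)
279*m = 279*(1/188) = 279/188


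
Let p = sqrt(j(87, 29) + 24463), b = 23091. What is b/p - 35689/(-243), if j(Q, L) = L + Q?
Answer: 35689/243 + 7697*sqrt(2731)/2731 ≈ 294.15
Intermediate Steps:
p = 3*sqrt(2731) (p = sqrt((29 + 87) + 24463) = sqrt(116 + 24463) = sqrt(24579) = 3*sqrt(2731) ≈ 156.78)
b/p - 35689/(-243) = 23091/((3*sqrt(2731))) - 35689/(-243) = 23091*(sqrt(2731)/8193) - 35689*(-1/243) = 7697*sqrt(2731)/2731 + 35689/243 = 35689/243 + 7697*sqrt(2731)/2731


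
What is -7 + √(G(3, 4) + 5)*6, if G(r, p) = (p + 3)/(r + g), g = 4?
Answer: -7 + 6*√6 ≈ 7.6969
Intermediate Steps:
G(r, p) = (3 + p)/(4 + r) (G(r, p) = (p + 3)/(r + 4) = (3 + p)/(4 + r))
-7 + √(G(3, 4) + 5)*6 = -7 + √((3 + 4)/(4 + 3) + 5)*6 = -7 + √(7/7 + 5)*6 = -7 + √((⅐)*7 + 5)*6 = -7 + √(1 + 5)*6 = -7 + √6*6 = -7 + 6*√6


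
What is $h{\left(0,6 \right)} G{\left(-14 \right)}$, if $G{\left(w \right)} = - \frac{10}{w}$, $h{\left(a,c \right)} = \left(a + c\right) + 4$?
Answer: $\frac{50}{7} \approx 7.1429$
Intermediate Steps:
$h{\left(a,c \right)} = 4 + a + c$
$h{\left(0,6 \right)} G{\left(-14 \right)} = \left(4 + 0 + 6\right) \left(- \frac{10}{-14}\right) = 10 \left(\left(-10\right) \left(- \frac{1}{14}\right)\right) = 10 \cdot \frac{5}{7} = \frac{50}{7}$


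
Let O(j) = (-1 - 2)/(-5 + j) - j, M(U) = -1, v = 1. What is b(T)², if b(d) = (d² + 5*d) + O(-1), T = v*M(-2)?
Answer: 25/4 ≈ 6.2500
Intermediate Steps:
O(j) = -j - 3/(-5 + j) (O(j) = -3/(-5 + j) - j = -j - 3/(-5 + j))
T = -1 (T = 1*(-1) = -1)
b(d) = 3/2 + d² + 5*d (b(d) = (d² + 5*d) + (-3 - 1*(-1)² + 5*(-1))/(-5 - 1) = (d² + 5*d) + (-3 - 1*1 - 5)/(-6) = (d² + 5*d) - (-3 - 1 - 5)/6 = (d² + 5*d) - ⅙*(-9) = (d² + 5*d) + 3/2 = 3/2 + d² + 5*d)
b(T)² = (3/2 + (-1)² + 5*(-1))² = (3/2 + 1 - 5)² = (-5/2)² = 25/4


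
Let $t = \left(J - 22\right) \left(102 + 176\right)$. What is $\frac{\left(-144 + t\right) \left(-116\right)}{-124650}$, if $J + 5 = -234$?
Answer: $- \frac{468524}{6925} \approx -67.657$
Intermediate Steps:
$J = -239$ ($J = -5 - 234 = -239$)
$t = -72558$ ($t = \left(-239 - 22\right) \left(102 + 176\right) = \left(-261\right) 278 = -72558$)
$\frac{\left(-144 + t\right) \left(-116\right)}{-124650} = \frac{\left(-144 - 72558\right) \left(-116\right)}{-124650} = \left(-72702\right) \left(-116\right) \left(- \frac{1}{124650}\right) = 8433432 \left(- \frac{1}{124650}\right) = - \frac{468524}{6925}$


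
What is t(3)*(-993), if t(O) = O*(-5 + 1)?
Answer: 11916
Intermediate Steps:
t(O) = -4*O (t(O) = O*(-4) = -4*O)
t(3)*(-993) = -4*3*(-993) = -12*(-993) = 11916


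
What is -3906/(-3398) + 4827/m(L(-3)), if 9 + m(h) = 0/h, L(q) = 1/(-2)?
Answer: -2727832/5097 ≈ -535.18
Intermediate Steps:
L(q) = -½
m(h) = -9 (m(h) = -9 + 0/h = -9 + 0 = -9)
-3906/(-3398) + 4827/m(L(-3)) = -3906/(-3398) + 4827/(-9) = -3906*(-1/3398) + 4827*(-⅑) = 1953/1699 - 1609/3 = -2727832/5097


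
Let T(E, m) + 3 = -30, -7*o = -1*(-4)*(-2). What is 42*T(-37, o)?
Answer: -1386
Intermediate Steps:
o = 8/7 (o = -(-1*(-4))*(-2)/7 = -4*(-2)/7 = -⅐*(-8) = 8/7 ≈ 1.1429)
T(E, m) = -33 (T(E, m) = -3 - 30 = -33)
42*T(-37, o) = 42*(-33) = -1386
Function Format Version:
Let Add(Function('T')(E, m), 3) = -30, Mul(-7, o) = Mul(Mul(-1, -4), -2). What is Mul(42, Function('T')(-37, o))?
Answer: -1386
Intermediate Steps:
o = Rational(8, 7) (o = Mul(Rational(-1, 7), Mul(Mul(-1, -4), -2)) = Mul(Rational(-1, 7), Mul(4, -2)) = Mul(Rational(-1, 7), -8) = Rational(8, 7) ≈ 1.1429)
Function('T')(E, m) = -33 (Function('T')(E, m) = Add(-3, -30) = -33)
Mul(42, Function('T')(-37, o)) = Mul(42, -33) = -1386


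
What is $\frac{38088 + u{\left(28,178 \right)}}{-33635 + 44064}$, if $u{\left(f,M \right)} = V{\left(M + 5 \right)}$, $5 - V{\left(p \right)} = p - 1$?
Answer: $\frac{37911}{10429} \approx 3.6352$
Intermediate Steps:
$V{\left(p \right)} = 6 - p$ ($V{\left(p \right)} = 5 - \left(p - 1\right) = 5 - \left(-1 + p\right) = 6 - p$)
$u{\left(f,M \right)} = 1 - M$ ($u{\left(f,M \right)} = 6 - \left(M + 5\right) = 6 - \left(5 + M\right) = 1 - M$)
$\frac{38088 + u{\left(28,178 \right)}}{-33635 + 44064} = \frac{38088 + \left(1 - 178\right)}{-33635 + 44064} = \frac{38088 + \left(1 - 178\right)}{10429} = \left(38088 - 177\right) \frac{1}{10429} = 37911 \cdot \frac{1}{10429} = \frac{37911}{10429}$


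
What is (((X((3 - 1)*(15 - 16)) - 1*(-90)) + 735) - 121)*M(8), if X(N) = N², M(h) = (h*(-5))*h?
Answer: -226560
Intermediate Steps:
M(h) = -5*h² (M(h) = (-5*h)*h = -5*h²)
(((X((3 - 1)*(15 - 16)) - 1*(-90)) + 735) - 121)*M(8) = (((((3 - 1)*(15 - 16))² - 1*(-90)) + 735) - 121)*(-5*8²) = ((((2*(-1))² + 90) + 735) - 121)*(-5*64) = ((((-2)² + 90) + 735) - 121)*(-320) = (((4 + 90) + 735) - 121)*(-320) = ((94 + 735) - 121)*(-320) = (829 - 121)*(-320) = 708*(-320) = -226560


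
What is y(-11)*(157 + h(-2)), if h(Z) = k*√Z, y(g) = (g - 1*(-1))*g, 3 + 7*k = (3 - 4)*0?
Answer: 17270 - 330*I*√2/7 ≈ 17270.0 - 66.67*I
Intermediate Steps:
k = -3/7 (k = -3/7 + ((3 - 4)*0)/7 = -3/7 + (-1*0)/7 = -3/7 + (⅐)*0 = -3/7 + 0 = -3/7 ≈ -0.42857)
y(g) = g*(1 + g) (y(g) = (g + 1)*g = (1 + g)*g = g*(1 + g))
h(Z) = -3*√Z/7
y(-11)*(157 + h(-2)) = (-11*(1 - 11))*(157 - 3*I*√2/7) = (-11*(-10))*(157 - 3*I*√2/7) = 110*(157 - 3*I*√2/7) = 17270 - 330*I*√2/7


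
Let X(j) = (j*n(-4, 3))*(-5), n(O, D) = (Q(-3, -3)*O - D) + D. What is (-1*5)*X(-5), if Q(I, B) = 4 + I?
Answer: 500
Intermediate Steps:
n(O, D) = O (n(O, D) = ((4 - 3)*O - D) + D = (1*O - D) + D = (O - D) + D = O)
X(j) = 20*j (X(j) = (j*(-4))*(-5) = -4*j*(-5) = 20*j)
(-1*5)*X(-5) = (-1*5)*(20*(-5)) = -5*(-100) = 500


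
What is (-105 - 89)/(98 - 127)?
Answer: 194/29 ≈ 6.6897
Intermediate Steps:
(-105 - 89)/(98 - 127) = -194/(-29) = -194*(-1/29) = 194/29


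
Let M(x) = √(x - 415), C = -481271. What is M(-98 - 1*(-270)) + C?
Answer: -481271 + 9*I*√3 ≈ -4.8127e+5 + 15.588*I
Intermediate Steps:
M(x) = √(-415 + x)
M(-98 - 1*(-270)) + C = √(-415 + (-98 - 1*(-270))) - 481271 = √(-415 + (-98 + 270)) - 481271 = √(-415 + 172) - 481271 = √(-243) - 481271 = 9*I*√3 - 481271 = -481271 + 9*I*√3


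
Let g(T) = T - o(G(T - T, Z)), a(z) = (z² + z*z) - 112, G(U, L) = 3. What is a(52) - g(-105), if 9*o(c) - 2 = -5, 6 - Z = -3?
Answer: 16202/3 ≈ 5400.7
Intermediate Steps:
Z = 9 (Z = 6 - 1*(-3) = 6 + 3 = 9)
o(c) = -⅓ (o(c) = 2/9 + (⅑)*(-5) = 2/9 - 5/9 = -⅓)
a(z) = -112 + 2*z² (a(z) = (z² + z²) - 112 = 2*z² - 112 = -112 + 2*z²)
g(T) = ⅓ + T (g(T) = T - 1*(-⅓) = T + ⅓ = ⅓ + T)
a(52) - g(-105) = (-112 + 2*52²) - (⅓ - 105) = (-112 + 2*2704) - 1*(-314/3) = (-112 + 5408) + 314/3 = 5296 + 314/3 = 16202/3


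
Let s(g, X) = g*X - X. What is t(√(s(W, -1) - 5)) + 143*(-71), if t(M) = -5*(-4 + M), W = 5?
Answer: -10133 - 15*I ≈ -10133.0 - 15.0*I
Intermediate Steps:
s(g, X) = -X + X*g (s(g, X) = X*g - X = -X + X*g)
t(M) = 20 - 5*M
t(√(s(W, -1) - 5)) + 143*(-71) = (20 - 5*√(-(-1 + 5) - 5)) + 143*(-71) = (20 - 5*√(-1*4 - 5)) - 10153 = (20 - 5*√(-4 - 5)) - 10153 = (20 - 15*I) - 10153 = -10133 - 15*I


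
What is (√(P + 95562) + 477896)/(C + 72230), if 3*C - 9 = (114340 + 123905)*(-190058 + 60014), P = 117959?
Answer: -477896/10327372027 - √213521/10327372027 ≈ -4.6319e-5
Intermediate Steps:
C = -10327444257 (C = 3 + ((114340 + 123905)*(-190058 + 60014))/3 = 3 + (238245*(-130044))/3 = 3 + (⅓)*(-30982332780) = 3 - 10327444260 = -10327444257)
(√(P + 95562) + 477896)/(C + 72230) = (√(117959 + 95562) + 477896)/(-10327444257 + 72230) = (√213521 + 477896)/(-10327372027) = (477896 + √213521)*(-1/10327372027) = -477896/10327372027 - √213521/10327372027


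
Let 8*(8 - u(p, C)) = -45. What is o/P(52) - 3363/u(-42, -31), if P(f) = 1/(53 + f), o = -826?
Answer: -9480474/109 ≈ -86977.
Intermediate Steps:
u(p, C) = 109/8 (u(p, C) = 8 - 1/8*(-45) = 8 + 45/8 = 109/8)
o/P(52) - 3363/u(-42, -31) = -826/(1/(53 + 52)) - 3363/109/8 = -826/(1/105) - 3363*8/109 = -826/1/105 - 26904/109 = -826*105 - 26904/109 = -86730 - 26904/109 = -9480474/109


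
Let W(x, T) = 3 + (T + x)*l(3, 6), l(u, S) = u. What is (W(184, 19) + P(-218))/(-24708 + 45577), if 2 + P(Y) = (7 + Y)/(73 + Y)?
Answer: 88661/3026005 ≈ 0.029300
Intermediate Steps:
P(Y) = -2 + (7 + Y)/(73 + Y)
W(x, T) = 3 + 3*T + 3*x (W(x, T) = 3 + (T + x)*3 = 3 + (3*T + 3*x) = 3 + 3*T + 3*x)
(W(184, 19) + P(-218))/(-24708 + 45577) = ((3 + 3*19 + 3*184) + (-139 - 1*(-218))/(73 - 218))/(-24708 + 45577) = ((3 + 57 + 552) + (-139 + 218)/(-145))/20869 = (612 - 1/145*79)*(1/20869) = (612 - 79/145)*(1/20869) = (88661/145)*(1/20869) = 88661/3026005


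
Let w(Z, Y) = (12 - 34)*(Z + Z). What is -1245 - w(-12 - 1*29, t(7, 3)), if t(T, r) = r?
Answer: -3049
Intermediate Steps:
w(Z, Y) = -44*Z
-1245 - w(-12 - 1*29, t(7, 3)) = -1245 - (-44)*(-12 - 1*29) = -1245 - (-44)*(-12 - 29) = -1245 - (-44)*(-41) = -1245 - 1*1804 = -1245 - 1804 = -3049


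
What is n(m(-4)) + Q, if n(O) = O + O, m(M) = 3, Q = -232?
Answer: -226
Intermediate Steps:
n(O) = 2*O
n(m(-4)) + Q = 2*3 - 232 = 6 - 232 = -226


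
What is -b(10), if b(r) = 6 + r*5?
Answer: -56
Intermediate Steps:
b(r) = 6 + 5*r
-b(10) = -(6 + 5*10) = -(6 + 50) = -1*56 = -56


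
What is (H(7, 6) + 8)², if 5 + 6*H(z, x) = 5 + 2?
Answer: 625/9 ≈ 69.444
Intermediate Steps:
H(z, x) = ⅓ (H(z, x) = -⅚ + (5 + 2)/6 = -⅚ + (⅙)*7 = -⅚ + 7/6 = ⅓)
(H(7, 6) + 8)² = (⅓ + 8)² = (25/3)² = 625/9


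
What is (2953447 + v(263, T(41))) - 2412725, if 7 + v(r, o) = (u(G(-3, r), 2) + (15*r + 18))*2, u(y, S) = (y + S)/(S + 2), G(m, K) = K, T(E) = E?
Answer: 1097547/2 ≈ 5.4877e+5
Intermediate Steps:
u(y, S) = (S + y)/(2 + S)
v(r, o) = 30 + 61*r/2 (v(r, o) = -7 + ((2 + r)/(2 + 2) + (15*r + 18))*2 = -7 + ((2 + r)/4 + (18 + 15*r))*2 = -7 + ((½ + r/4) + (18 + 15*r))*2 = -7 + (37/2 + 61*r/4)*2 = -7 + (37 + 61*r/2) = 30 + 61*r/2)
(2953447 + v(263, T(41))) - 2412725 = (2953447 + (30 + (61/2)*263)) - 2412725 = (2953447 + (30 + 16043/2)) - 2412725 = (2953447 + 16103/2) - 2412725 = 5922997/2 - 2412725 = 1097547/2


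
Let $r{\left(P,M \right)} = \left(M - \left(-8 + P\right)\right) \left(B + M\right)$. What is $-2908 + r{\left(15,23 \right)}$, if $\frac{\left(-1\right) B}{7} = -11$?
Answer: $-1308$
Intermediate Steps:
$B = 77$ ($B = \left(-7\right) \left(-11\right) = 77$)
$r{\left(P,M \right)} = \left(77 + M\right) \left(8 + M - P\right)$ ($r{\left(P,M \right)} = \left(M - \left(-8 + P\right)\right) \left(77 + M\right) = \left(8 + M - P\right) \left(77 + M\right) = \left(77 + M\right) \left(8 + M - P\right)$)
$-2908 + r{\left(15,23 \right)} = -2908 + \left(616 + 23^{2} - 1155 + 85 \cdot 23 - 23 \cdot 15\right) = -2908 + \left(616 + 529 - 1155 + 1955 - 345\right) = -2908 + 1600 = -1308$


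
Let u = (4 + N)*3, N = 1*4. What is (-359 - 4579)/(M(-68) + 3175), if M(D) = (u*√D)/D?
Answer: -266528550/171370769 - 59256*I*√17/171370769 ≈ -1.5553 - 0.0014257*I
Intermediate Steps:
N = 4
u = 24 (u = (4 + 4)*3 = 8*3 = 24)
M(D) = 24/√D (M(D) = (24*√D)/D = 24/√D)
(-359 - 4579)/(M(-68) + 3175) = (-359 - 4579)/(24/√(-68) + 3175) = -4938/(24*(-I*√17/34) + 3175) = -4938/(-12*I*√17/17 + 3175) = -4938/(3175 - 12*I*√17/17)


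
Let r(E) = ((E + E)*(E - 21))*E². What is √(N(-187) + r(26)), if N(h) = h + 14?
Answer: √175587 ≈ 419.03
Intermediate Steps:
N(h) = 14 + h
r(E) = 2*E³*(-21 + E) (r(E) = ((2*E)*(-21 + E))*E² = (2*E*(-21 + E))*E² = 2*E³*(-21 + E))
√(N(-187) + r(26)) = √((14 - 187) + 2*26³*(-21 + 26)) = √(-173 + 2*17576*5) = √(-173 + 175760) = √175587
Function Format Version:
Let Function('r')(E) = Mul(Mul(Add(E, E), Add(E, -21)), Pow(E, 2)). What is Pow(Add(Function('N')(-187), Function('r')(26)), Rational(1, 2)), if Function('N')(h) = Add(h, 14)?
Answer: Pow(175587, Rational(1, 2)) ≈ 419.03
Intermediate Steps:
Function('N')(h) = Add(14, h)
Function('r')(E) = Mul(2, Pow(E, 3), Add(-21, E)) (Function('r')(E) = Mul(Mul(Mul(2, E), Add(-21, E)), Pow(E, 2)) = Mul(Mul(2, E, Add(-21, E)), Pow(E, 2)) = Mul(2, Pow(E, 3), Add(-21, E)))
Pow(Add(Function('N')(-187), Function('r')(26)), Rational(1, 2)) = Pow(Add(Add(14, -187), Mul(2, Pow(26, 3), Add(-21, 26))), Rational(1, 2)) = Pow(Add(-173, Mul(2, 17576, 5)), Rational(1, 2)) = Pow(Add(-173, 175760), Rational(1, 2)) = Pow(175587, Rational(1, 2))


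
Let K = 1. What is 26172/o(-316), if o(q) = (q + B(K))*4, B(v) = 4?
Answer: -2181/104 ≈ -20.971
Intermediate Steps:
o(q) = 16 + 4*q (o(q) = (q + 4)*4 = (4 + q)*4 = 16 + 4*q)
26172/o(-316) = 26172/(16 + 4*(-316)) = 26172/(16 - 1264) = 26172/(-1248) = 26172*(-1/1248) = -2181/104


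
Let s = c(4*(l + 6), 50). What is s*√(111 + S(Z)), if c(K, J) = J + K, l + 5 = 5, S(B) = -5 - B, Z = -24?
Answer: 74*√130 ≈ 843.73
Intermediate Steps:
l = 0 (l = -5 + 5 = 0)
s = 74 (s = 50 + 4*(0 + 6) = 50 + 4*6 = 50 + 24 = 74)
s*√(111 + S(Z)) = 74*√(111 + (-5 - 1*(-24))) = 74*√(111 + (-5 + 24)) = 74*√(111 + 19) = 74*√130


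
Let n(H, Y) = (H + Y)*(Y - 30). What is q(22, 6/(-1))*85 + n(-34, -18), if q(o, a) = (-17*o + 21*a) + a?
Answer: -40514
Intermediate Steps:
n(H, Y) = (-30 + Y)*(H + Y) (n(H, Y) = (H + Y)*(-30 + Y) = (-30 + Y)*(H + Y))
q(o, a) = -17*o + 22*a
q(22, 6/(-1))*85 + n(-34, -18) = (-17*22 + 22*(6/(-1)))*85 + ((-18)² - 30*(-34) - 30*(-18) - 34*(-18)) = (-374 + 22*(6*(-1)))*85 + (324 + 1020 + 540 + 612) = (-374 + 22*(-6))*85 + 2496 = (-374 - 132)*85 + 2496 = -506*85 + 2496 = -43010 + 2496 = -40514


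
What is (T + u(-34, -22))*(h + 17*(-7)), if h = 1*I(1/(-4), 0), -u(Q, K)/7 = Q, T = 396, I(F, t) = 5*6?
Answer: -56426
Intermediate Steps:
I(F, t) = 30
u(Q, K) = -7*Q
h = 30 (h = 1*30 = 30)
(T + u(-34, -22))*(h + 17*(-7)) = (396 - 7*(-34))*(30 + 17*(-7)) = (396 + 238)*(30 - 119) = 634*(-89) = -56426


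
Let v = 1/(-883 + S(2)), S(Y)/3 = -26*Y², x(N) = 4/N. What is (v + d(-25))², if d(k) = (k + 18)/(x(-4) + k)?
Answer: 69538921/965344900 ≈ 0.072035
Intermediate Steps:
S(Y) = -78*Y² (S(Y) = 3*(-26*Y²) = -78*Y²)
d(k) = (18 + k)/(-1 + k) (d(k) = (k + 18)/(4/(-4) + k) = (18 + k)/(4*(-¼) + k) = (18 + k)/(-1 + k))
v = -1/1195 (v = 1/(-883 - 78*2²) = 1/(-883 - 78*4) = 1/(-883 - 312) = 1/(-1195) = -1/1195 ≈ -0.00083682)
(v + d(-25))² = (-1/1195 + (18 - 25)/(-1 - 25))² = (-1/1195 - 7/(-26))² = (-1/1195 - 1/26*(-7))² = (-1/1195 + 7/26)² = (8339/31070)² = 69538921/965344900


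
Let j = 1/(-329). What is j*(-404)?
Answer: 404/329 ≈ 1.2280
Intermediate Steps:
j = -1/329 ≈ -0.0030395
j*(-404) = -1/329*(-404) = 404/329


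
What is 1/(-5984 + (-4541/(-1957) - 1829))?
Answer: -103/804500 ≈ -0.00012803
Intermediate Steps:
1/(-5984 + (-4541/(-1957) - 1829)) = 1/(-5984 + (-4541*(-1/1957) - 1829)) = 1/(-5984 + (239/103 - 1829)) = 1/(-5984 - 188148/103) = 1/(-804500/103) = -103/804500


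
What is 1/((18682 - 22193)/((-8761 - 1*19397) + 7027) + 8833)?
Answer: 21131/186653634 ≈ 0.00011321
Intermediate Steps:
1/((18682 - 22193)/((-8761 - 1*19397) + 7027) + 8833) = 1/(-3511/((-8761 - 19397) + 7027) + 8833) = 1/(-3511/(-28158 + 7027) + 8833) = 1/(-3511/(-21131) + 8833) = 1/(-3511*(-1/21131) + 8833) = 1/(3511/21131 + 8833) = 1/(186653634/21131) = 21131/186653634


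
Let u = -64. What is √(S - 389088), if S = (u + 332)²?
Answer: 4*I*√19829 ≈ 563.26*I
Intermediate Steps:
S = 71824 (S = (-64 + 332)² = 268² = 71824)
√(S - 389088) = √(71824 - 389088) = √(-317264) = 4*I*√19829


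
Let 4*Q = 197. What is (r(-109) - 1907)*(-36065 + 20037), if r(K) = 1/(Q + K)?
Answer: 7305193756/239 ≈ 3.0566e+7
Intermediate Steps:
Q = 197/4 (Q = (¼)*197 = 197/4 ≈ 49.250)
r(K) = 1/(197/4 + K)
(r(-109) - 1907)*(-36065 + 20037) = (4/(197 + 4*(-109)) - 1907)*(-36065 + 20037) = (4/(197 - 436) - 1907)*(-16028) = (4/(-239) - 1907)*(-16028) = (4*(-1/239) - 1907)*(-16028) = (-4/239 - 1907)*(-16028) = -455777/239*(-16028) = 7305193756/239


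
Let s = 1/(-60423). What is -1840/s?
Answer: 111178320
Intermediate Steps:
s = -1/60423 ≈ -1.6550e-5
-1840/s = -1840/(-1/60423) = -1840*(-60423) = 111178320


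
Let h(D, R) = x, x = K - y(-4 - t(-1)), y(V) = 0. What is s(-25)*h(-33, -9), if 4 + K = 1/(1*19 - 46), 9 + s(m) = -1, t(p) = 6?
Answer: 1090/27 ≈ 40.370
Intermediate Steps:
s(m) = -10 (s(m) = -9 - 1 = -10)
K = -109/27 (K = -4 + 1/(1*19 - 46) = -4 + 1/(19 - 46) = -4 + 1/(-27) = -4 - 1/27 = -109/27 ≈ -4.0370)
x = -109/27 (x = -109/27 - 1*0 = -109/27 + 0 = -109/27 ≈ -4.0370)
h(D, R) = -109/27
s(-25)*h(-33, -9) = -10*(-109/27) = 1090/27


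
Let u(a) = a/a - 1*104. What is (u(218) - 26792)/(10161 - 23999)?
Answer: 2445/1258 ≈ 1.9436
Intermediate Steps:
u(a) = -103 (u(a) = 1 - 104 = -103)
(u(218) - 26792)/(10161 - 23999) = (-103 - 26792)/(10161 - 23999) = -26895/(-13838) = -26895*(-1/13838) = 2445/1258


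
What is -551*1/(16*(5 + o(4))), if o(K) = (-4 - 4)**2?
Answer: -551/1104 ≈ -0.49909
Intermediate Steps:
o(K) = 64 (o(K) = (-8)**2 = 64)
-551*1/(16*(5 + o(4))) = -551*1/(16*(5 + 64)) = -551/(69*16) = -551/1104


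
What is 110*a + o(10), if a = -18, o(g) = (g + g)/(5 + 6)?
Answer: -21760/11 ≈ -1978.2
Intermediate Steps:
o(g) = 2*g/11 (o(g) = (2*g)/11 = (2*g)*(1/11) = 2*g/11)
110*a + o(10) = 110*(-18) + (2/11)*10 = -1980 + 20/11 = -21760/11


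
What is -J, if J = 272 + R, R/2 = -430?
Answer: 588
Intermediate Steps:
R = -860 (R = 2*(-430) = -860)
J = -588 (J = 272 - 860 = -588)
-J = -1*(-588) = 588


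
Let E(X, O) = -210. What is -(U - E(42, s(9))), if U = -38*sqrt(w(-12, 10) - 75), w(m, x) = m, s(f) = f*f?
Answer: -210 + 38*I*sqrt(87) ≈ -210.0 + 354.44*I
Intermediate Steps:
s(f) = f**2
U = -38*I*sqrt(87) (U = -38*sqrt(-12 - 75) = -38*I*sqrt(87) ≈ -354.44*I)
-(U - E(42, s(9))) = -(-38*I*sqrt(87) - 1*(-210)) = -(-38*I*sqrt(87) + 210) = -(210 - 38*I*sqrt(87)) = -210 + 38*I*sqrt(87)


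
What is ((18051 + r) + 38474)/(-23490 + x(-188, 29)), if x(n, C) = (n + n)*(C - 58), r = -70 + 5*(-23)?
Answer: -28170/6293 ≈ -4.4764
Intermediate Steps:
r = -185 (r = -70 - 115 = -185)
x(n, C) = 2*n*(-58 + C) (x(n, C) = (2*n)*(-58 + C) = 2*n*(-58 + C))
((18051 + r) + 38474)/(-23490 + x(-188, 29)) = ((18051 - 185) + 38474)/(-23490 + 2*(-188)*(-58 + 29)) = (17866 + 38474)/(-23490 + 2*(-188)*(-29)) = 56340/(-23490 + 10904) = 56340/(-12586) = 56340*(-1/12586) = -28170/6293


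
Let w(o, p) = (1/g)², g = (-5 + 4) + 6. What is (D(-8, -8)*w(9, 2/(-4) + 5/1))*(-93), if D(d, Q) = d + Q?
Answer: 1488/25 ≈ 59.520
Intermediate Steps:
g = 5 (g = -1 + 6 = 5)
D(d, Q) = Q + d
w(o, p) = 1/25 (w(o, p) = (1/5)² = (⅕)² = 1/25)
(D(-8, -8)*w(9, 2/(-4) + 5/1))*(-93) = ((-8 - 8)*(1/25))*(-93) = -16*1/25*(-93) = -16/25*(-93) = 1488/25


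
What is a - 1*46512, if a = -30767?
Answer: -77279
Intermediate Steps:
a - 1*46512 = -30767 - 1*46512 = -30767 - 46512 = -77279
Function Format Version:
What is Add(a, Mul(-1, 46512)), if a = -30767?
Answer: -77279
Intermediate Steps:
Add(a, Mul(-1, 46512)) = Add(-30767, Mul(-1, 46512)) = Add(-30767, -46512) = -77279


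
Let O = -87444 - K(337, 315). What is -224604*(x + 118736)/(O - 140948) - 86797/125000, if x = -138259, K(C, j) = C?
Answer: -182712613163671/9530375000 ≈ -19172.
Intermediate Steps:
O = -87781 (O = -87444 - 1*337 = -87444 - 337 = -87781)
-224604*(x + 118736)/(O - 140948) - 86797/125000 = -224604*(-138259 + 118736)/(-87781 - 140948) - 86797/125000 = -224604/((-228729/(-19523))) - 86797*1/125000 = -224604/((-228729*(-1/19523))) - 86797/125000 = -224604/228729/19523 - 86797/125000 = -224604*19523/228729 - 86797/125000 = -1461647964/76243 - 86797/125000 = -182712613163671/9530375000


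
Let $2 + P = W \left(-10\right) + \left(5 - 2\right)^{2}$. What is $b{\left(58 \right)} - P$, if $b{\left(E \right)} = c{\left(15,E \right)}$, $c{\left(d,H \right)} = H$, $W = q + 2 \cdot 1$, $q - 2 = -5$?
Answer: $41$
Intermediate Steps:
$q = -3$ ($q = 2 - 5 = -3$)
$W = -1$ ($W = -3 + 2 \cdot 1 = -3 + 2 = -1$)
$b{\left(E \right)} = E$
$P = 17$ ($P = -2 + \left(\left(-1\right) \left(-10\right) + \left(5 - 2\right)^{2}\right) = -2 + \left(10 + 3^{2}\right) = -2 + \left(10 + 9\right) = -2 + 19 = 17$)
$b{\left(58 \right)} - P = 58 - 17 = 41$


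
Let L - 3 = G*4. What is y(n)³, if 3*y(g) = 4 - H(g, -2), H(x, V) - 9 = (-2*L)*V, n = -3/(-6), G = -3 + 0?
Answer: 29791/27 ≈ 1103.4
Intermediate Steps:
G = -3
n = ½ (n = -3*(-⅙) = ½ ≈ 0.50000)
L = -9 (L = 3 - 3*4 = 3 - 12 = -9)
H(x, V) = 9 + 18*V (H(x, V) = 9 + (-2*(-9))*V = 9 + 18*V)
y(g) = 31/3 (y(g) = (4 - (9 + 18*(-2)))/3 = (4 - (9 - 36))/3 = (4 - 1*(-27))/3 = (4 + 27)/3 = (⅓)*31 = 31/3)
y(n)³ = (31/3)³ = 29791/27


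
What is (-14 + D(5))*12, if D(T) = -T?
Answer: -228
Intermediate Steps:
(-14 + D(5))*12 = (-14 - 1*5)*12 = (-14 - 5)*12 = -19*12 = -228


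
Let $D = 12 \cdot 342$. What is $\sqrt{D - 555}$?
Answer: $13 \sqrt{21} \approx 59.573$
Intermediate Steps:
$D = 4104$
$\sqrt{D - 555} = \sqrt{4104 - 555} = \sqrt{3549} = 13 \sqrt{21}$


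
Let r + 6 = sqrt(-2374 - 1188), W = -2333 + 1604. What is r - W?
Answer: 723 + I*sqrt(3562) ≈ 723.0 + 59.682*I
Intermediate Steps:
W = -729
r = -6 + I*sqrt(3562) (r = -6 + sqrt(-2374 - 1188) = -6 + sqrt(-3562) = -6 + I*sqrt(3562) ≈ -6.0 + 59.682*I)
r - W = (-6 + I*sqrt(3562)) - 1*(-729) = (-6 + I*sqrt(3562)) + 729 = 723 + I*sqrt(3562)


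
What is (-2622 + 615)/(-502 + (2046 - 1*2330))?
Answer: 669/262 ≈ 2.5534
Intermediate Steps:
(-2622 + 615)/(-502 + (2046 - 1*2330)) = -2007/(-502 + (2046 - 2330)) = -2007/(-502 - 284) = -2007/(-786) = -2007*(-1/786) = 669/262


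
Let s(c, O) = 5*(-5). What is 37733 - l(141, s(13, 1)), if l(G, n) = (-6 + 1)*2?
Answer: 37743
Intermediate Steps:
s(c, O) = -25
l(G, n) = -10 (l(G, n) = -5*2 = -10)
37733 - l(141, s(13, 1)) = 37733 - 1*(-10) = 37733 + 10 = 37743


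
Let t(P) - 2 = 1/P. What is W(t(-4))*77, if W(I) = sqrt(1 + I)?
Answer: 77*sqrt(11)/2 ≈ 127.69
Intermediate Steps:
t(P) = 2 + 1/P
W(t(-4))*77 = sqrt(1 + (2 + 1/(-4)))*77 = sqrt(1 + (2 - 1/4))*77 = sqrt(1 + 7/4)*77 = sqrt(11/4)*77 = (sqrt(11)/2)*77 = 77*sqrt(11)/2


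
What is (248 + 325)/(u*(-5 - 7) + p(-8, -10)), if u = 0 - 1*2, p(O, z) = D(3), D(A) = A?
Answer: 191/9 ≈ 21.222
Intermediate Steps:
p(O, z) = 3
u = -2 (u = 0 - 2 = -2)
(248 + 325)/(u*(-5 - 7) + p(-8, -10)) = (248 + 325)/(-2*(-5 - 7) + 3) = 573/(-2*(-12) + 3) = 573/(24 + 3) = 573/27 = 573*(1/27) = 191/9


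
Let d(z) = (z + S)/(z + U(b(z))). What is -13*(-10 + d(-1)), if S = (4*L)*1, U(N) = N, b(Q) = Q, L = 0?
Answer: 247/2 ≈ 123.50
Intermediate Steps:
S = 0 (S = (4*0)*1 = 0*1 = 0)
d(z) = ½ (d(z) = (z + 0)/(z + z) = z/((2*z)) = z*(1/(2*z)) = ½)
-13*(-10 + d(-1)) = -13*(-10 + ½) = -13*(-19/2) = 247/2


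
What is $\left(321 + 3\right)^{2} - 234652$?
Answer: $-129676$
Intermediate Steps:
$\left(321 + 3\right)^{2} - 234652 = 324^{2} - 234652 = 104976 - 234652 = -129676$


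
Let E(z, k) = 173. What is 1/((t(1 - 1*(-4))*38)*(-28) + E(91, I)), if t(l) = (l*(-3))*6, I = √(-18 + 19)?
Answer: 1/95933 ≈ 1.0424e-5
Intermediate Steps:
I = 1 (I = √1 = 1)
t(l) = -18*l (t(l) = -3*l*6 = -18*l)
1/((t(1 - 1*(-4))*38)*(-28) + E(91, I)) = 1/((-18*(1 - 1*(-4))*38)*(-28) + 173) = 1/((-18*(1 + 4)*38)*(-28) + 173) = 1/((-18*5*38)*(-28) + 173) = 1/(-90*38*(-28) + 173) = 1/(-3420*(-28) + 173) = 1/(95760 + 173) = 1/95933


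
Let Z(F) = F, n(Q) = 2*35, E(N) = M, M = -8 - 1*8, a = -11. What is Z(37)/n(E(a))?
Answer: 37/70 ≈ 0.52857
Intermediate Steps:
M = -16 (M = -8 - 8 = -16)
E(N) = -16
n(Q) = 70
Z(37)/n(E(a)) = 37/70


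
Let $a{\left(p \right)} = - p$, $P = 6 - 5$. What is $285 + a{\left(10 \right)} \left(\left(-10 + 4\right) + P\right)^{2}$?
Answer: $35$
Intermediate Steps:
$P = 1$ ($P = 6 - 5 = 1$)
$285 + a{\left(10 \right)} \left(\left(-10 + 4\right) + P\right)^{2} = 285 + \left(-1\right) 10 \left(\left(-10 + 4\right) + 1\right)^{2} = 285 - 10 \left(-6 + 1\right)^{2} = 285 - 10 \left(-5\right)^{2} = 285 - 250 = 35$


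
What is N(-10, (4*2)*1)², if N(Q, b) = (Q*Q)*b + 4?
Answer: 646416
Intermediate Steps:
N(Q, b) = 4 + b*Q² (N(Q, b) = Q²*b + 4 = b*Q² + 4 = 4 + b*Q²)
N(-10, (4*2)*1)² = (4 + ((4*2)*1)*(-10)²)² = (4 + (8*1)*100)² = (4 + 8*100)² = (4 + 800)² = 804² = 646416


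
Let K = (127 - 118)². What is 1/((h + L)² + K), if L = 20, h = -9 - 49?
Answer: 1/1525 ≈ 0.00065574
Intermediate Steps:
h = -58
K = 81 (K = 9² = 81)
1/((h + L)² + K) = 1/((-58 + 20)² + 81) = 1/((-38)² + 81) = 1/(1444 + 81) = 1/1525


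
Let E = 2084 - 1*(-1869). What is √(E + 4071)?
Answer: 2*√2006 ≈ 89.577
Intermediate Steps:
E = 3953 (E = 2084 + 1869 = 3953)
√(E + 4071) = √(3953 + 4071) = √8024 = 2*√2006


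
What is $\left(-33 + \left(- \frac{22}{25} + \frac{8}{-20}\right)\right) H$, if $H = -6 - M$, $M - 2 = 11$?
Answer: $\frac{16283}{25} \approx 651.32$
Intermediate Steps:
$M = 13$ ($M = 2 + 11 = 13$)
$H = -19$ ($H = -6 - 13 = -19$)
$\left(-33 + \left(- \frac{22}{25} + \frac{8}{-20}\right)\right) H = \left(-33 + \left(- \frac{22}{25} + \frac{8}{-20}\right)\right) \left(-19\right) = \left(-33 + \left(\left(-22\right) \frac{1}{25} + 8 \left(- \frac{1}{20}\right)\right)\right) \left(-19\right) = \left(-33 - \frac{32}{25}\right) \left(-19\right) = \left(- \frac{857}{25}\right) \left(-19\right) = \frac{16283}{25}$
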